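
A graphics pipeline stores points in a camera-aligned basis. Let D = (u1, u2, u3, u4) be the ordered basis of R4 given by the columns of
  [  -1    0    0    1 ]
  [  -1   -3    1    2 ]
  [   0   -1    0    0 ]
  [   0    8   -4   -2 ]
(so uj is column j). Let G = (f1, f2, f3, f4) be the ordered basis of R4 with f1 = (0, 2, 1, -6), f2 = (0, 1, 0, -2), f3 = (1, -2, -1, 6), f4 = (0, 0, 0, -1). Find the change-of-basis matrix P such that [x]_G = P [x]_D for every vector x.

[[-1, -1, 0, 1], [-1, -1, 1, 2], [-1, 0, 0, 1], [2, 0, 2, -2]]

Let M have columns uj and N have columns fj. Then for every x, N [x]_G = x = M [x]_D, so P = N^(-1) M.
Since det N = 1, N^(-1) has integer entries; multiplying gives P = [[-1, -1, 0, 1], [-1, -1, 1, 2], [-1, 0, 0, 1], [2, 0, 2, -2]].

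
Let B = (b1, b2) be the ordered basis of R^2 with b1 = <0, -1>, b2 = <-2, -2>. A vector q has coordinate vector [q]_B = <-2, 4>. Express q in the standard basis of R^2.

The coordinates say q = -2b1 + 4b2; adding the scaled basis vectors gives <-8, -6>.

<-8, -6>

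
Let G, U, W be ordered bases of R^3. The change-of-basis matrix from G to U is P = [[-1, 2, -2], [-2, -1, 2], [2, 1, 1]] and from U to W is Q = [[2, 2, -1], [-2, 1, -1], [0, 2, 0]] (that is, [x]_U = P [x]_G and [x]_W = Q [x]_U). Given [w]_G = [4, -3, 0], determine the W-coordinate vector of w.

[-35, 10, -10]

Composing the changes, [w]_W = Q P [w]_G.
Q P = [[-8, 1, -1], [-2, -6, 5], [-4, -2, 4]]; applying this to [4, -3, 0] gives [-35, 10, -10].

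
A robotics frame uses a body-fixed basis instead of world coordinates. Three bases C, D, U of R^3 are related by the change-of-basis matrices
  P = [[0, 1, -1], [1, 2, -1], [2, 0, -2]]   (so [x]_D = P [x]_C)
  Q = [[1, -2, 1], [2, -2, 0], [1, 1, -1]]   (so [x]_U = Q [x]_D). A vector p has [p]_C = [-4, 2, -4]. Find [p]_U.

[-2, 4, 10]

Composing the changes, [p]_U = Q P [p]_C.
Q P = [[0, -3, -1], [-2, -2, 0], [-1, 3, 0]]; applying this to [-4, 2, -4] gives [-2, 4, 10].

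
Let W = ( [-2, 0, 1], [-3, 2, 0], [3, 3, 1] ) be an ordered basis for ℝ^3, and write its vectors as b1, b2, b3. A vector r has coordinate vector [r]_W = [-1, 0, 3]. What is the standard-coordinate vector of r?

[11, 9, 2]

By definition r = -b1 + 0·b2 + 3b3.
Summing componentwise gives [11, 9, 2].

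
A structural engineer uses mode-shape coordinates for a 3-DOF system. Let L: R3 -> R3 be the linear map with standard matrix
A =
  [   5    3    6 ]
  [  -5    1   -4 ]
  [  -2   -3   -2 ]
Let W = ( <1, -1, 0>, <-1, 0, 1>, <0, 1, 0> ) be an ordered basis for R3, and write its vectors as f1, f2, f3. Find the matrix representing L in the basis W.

The j-th column of [L]_W is [L(fj)]_W.
L(f1) = A f1 = <2, -6, 1> = 3f1 + f2 - 3f3, so column 1 is <3, 1, -3>.
Repeating for f2, f3 and assembling the columns gives [[3, 1, 0], [1, 0, -3], [-3, 2, 1]].

[[3, 1, 0], [1, 0, -3], [-3, 2, 1]]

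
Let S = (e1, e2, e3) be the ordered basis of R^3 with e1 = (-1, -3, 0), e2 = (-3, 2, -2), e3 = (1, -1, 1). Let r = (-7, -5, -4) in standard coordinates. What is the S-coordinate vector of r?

(3, 0, -4)

[r]_S is the unique c with M c = r, where M has columns e1, ..., e3.
Solving this 3x3 system gives c = (3, 0, -4).
Check: 3e1 + 0·e2 - 4e3 = (-7, -5, -4).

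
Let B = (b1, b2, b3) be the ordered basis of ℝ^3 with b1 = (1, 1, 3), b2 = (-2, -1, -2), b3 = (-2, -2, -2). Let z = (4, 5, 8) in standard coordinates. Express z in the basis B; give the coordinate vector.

(2, 1, -2)

We seek scalars with c_1 b1 + ... + c_3 b3 = z; equivalently solve M c = z where the columns of M are b1, ..., b3.
Gaussian elimination on [M | z] yields c = (2, 1, -2).
Check: 2b1 + b2 - 2b3 = (4, 5, 8).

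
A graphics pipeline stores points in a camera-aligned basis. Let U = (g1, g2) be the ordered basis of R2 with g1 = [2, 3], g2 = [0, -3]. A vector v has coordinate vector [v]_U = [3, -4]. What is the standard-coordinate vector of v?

[6, 21]

v = M [v]_U, where M has columns g1, g2.
Carrying out the matrix-vector product, v = [6, 21].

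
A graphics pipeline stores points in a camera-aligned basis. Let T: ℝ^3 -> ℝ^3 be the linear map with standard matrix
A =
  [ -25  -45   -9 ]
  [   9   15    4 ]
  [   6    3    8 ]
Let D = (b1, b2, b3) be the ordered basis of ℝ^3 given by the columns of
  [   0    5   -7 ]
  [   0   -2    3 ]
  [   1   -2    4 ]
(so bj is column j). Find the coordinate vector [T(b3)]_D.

(3, -2, -2)

Compute T(b3) = A b3 = (4, -2, -1) in standard coordinates.
Then write this in D-coordinates: solve for y in y_1 b1 + ... + y_3 b3 = (4, -2, -1).
This gives y = (3, -2, -2), which is column 3 of [T]_D.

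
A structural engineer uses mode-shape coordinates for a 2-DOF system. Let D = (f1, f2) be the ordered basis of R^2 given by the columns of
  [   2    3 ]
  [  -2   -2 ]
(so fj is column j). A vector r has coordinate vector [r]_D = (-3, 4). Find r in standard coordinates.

By definition r = -3f1 + 4f2.
Summing componentwise gives (6, -2).

(6, -2)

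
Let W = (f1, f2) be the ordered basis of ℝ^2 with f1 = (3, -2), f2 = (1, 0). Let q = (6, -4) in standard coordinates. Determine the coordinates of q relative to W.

Write q = c_1 f1 + c_2 f2 and solve for the c_i.
System: 3c_1 + c_2 = 6, -2c_1 + 0c_2 = -4; solving gives c_1 = 2, c_2 = 0.
Check: 2f1 + 0·f2 = (6, -4).

(2, 0)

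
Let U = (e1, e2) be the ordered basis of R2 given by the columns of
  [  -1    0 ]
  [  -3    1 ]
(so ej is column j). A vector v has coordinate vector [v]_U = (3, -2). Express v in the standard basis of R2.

(-3, -11)

The coordinates say v = 3e1 - 2e2; adding the scaled basis vectors gives (-3, -11).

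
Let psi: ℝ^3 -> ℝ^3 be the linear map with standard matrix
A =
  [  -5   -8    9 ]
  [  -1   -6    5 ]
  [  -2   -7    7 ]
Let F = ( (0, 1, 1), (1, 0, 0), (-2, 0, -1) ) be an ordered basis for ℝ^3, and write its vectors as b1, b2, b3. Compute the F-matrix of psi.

[[-1, -1, -3], [-1, -3, 1], [-1, 1, 0]]

With P the matrix whose columns are b1, ..., b3, [psi]_F = P^(-1) A P.
Column by column: psi(b1) = A b1 = (1, -1, 0); its F-coordinates (-1, -1, -1) give column 1.
Continuing for each basis vector yields [psi]_F = [[-1, -1, -3], [-1, -3, 1], [-1, 1, 0]].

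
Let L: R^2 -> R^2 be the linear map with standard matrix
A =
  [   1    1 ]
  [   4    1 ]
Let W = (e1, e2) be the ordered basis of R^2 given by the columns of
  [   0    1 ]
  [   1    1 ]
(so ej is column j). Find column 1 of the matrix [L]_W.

Column 1 of [L]_W is the W-coordinate vector of L(e1).
In standard coordinates L(e1) = A e1 = (1, 1).
Converting to W: (1, 1) = 0·e1 + e2, so the coordinate vector is (0, 1).

(0, 1)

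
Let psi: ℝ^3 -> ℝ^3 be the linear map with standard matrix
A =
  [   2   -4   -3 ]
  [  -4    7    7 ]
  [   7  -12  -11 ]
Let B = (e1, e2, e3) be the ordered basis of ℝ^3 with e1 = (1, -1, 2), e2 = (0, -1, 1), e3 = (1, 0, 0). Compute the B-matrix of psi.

Let P have columns e1, ..., e3. Then [psi]_B = P^(-1) A P.
Here det P = 1, so P^(-1) is integer; computing A P first and then P^(-1)(A P) gives [[0, 1, 3], [-3, -1, 1], [0, 0, -1]].

[[0, 1, 3], [-3, -1, 1], [0, 0, -1]]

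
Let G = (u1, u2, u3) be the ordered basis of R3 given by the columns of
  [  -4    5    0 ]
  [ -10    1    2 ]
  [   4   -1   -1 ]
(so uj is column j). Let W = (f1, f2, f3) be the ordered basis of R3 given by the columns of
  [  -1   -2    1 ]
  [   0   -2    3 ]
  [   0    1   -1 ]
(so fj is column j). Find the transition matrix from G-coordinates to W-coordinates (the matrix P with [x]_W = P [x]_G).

Let M have columns uj and N have columns fj. Then for every x, N [x]_W = x = M [x]_G, so P = N^(-1) M.
Since det N = 1, N^(-1) has integer entries; multiplying gives P = [[-2, -2, 2], [2, -2, -1], [-2, -1, 0]].

[[-2, -2, 2], [2, -2, -1], [-2, -1, 0]]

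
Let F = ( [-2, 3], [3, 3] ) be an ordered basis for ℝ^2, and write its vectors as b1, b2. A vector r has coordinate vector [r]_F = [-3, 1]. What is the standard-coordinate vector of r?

r = M [r]_F, where M has columns b1, b2.
Carrying out the matrix-vector product, r = [9, -6].

[9, -6]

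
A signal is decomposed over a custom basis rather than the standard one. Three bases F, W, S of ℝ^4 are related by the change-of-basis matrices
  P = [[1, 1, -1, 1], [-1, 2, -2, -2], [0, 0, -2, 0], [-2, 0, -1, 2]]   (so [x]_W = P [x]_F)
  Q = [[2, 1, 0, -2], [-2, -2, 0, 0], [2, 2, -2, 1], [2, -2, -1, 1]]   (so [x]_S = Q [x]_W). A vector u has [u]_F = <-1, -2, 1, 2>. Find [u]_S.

First [u]_W = P [u]_F = <-2, -9, -2, 5>.
Then [u]_S = Q [u]_W = <-23, 22, -13, 21>.

<-23, 22, -13, 21>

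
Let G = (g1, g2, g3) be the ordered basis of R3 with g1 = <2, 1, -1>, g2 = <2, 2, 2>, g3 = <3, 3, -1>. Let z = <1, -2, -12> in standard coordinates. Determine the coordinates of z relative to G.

[z]_G is the unique c with M c = z, where M has columns g1, ..., g3.
Solving this 3x3 system gives c = (3, -4, 1).
Check: 3g1 - 4g2 + g3 = <1, -2, -12>.

<3, -4, 1>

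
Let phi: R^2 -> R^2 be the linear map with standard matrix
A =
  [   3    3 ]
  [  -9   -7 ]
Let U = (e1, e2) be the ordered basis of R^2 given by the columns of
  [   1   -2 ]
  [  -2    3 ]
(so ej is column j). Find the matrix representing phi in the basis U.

[[-1, -3], [1, -3]]

The j-th column of [phi]_U is [phi(ej)]_U.
phi(e1) = A e1 = [-3, 5] = -e1 + e2, so column 1 is [-1, 1].
Repeating for e2 and assembling the columns gives [[-1, -3], [1, -3]].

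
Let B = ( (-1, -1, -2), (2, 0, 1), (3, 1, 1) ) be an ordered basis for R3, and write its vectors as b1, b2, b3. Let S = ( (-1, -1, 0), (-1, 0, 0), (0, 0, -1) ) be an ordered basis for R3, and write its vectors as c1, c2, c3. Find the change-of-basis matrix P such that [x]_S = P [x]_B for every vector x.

[[1, 0, -1], [0, -2, -2], [2, -1, -1]]

Let M have columns bj and N have columns cj. Then for every x, N [x]_S = x = M [x]_B, so P = N^(-1) M.
Since det N = 1, N^(-1) has integer entries; multiplying gives P = [[1, 0, -1], [0, -2, -2], [2, -1, -1]].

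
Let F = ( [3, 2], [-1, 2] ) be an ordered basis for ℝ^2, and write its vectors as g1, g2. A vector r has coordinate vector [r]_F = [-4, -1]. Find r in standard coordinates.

[-11, -10]

The coordinates say r = -4g1 - g2; adding the scaled basis vectors gives [-11, -10].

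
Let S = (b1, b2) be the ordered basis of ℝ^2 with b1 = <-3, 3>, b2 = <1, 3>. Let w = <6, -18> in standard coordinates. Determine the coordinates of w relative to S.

<-3, -3>

[w]_S is the unique c with M c = w, where M has columns b1, b2.
System: -3c_1 + c_2 = 6, 3c_1 + 3c_2 = -18; solving gives c_1 = -3, c_2 = -3.
Check: -3b1 - 3b2 = <6, -18>.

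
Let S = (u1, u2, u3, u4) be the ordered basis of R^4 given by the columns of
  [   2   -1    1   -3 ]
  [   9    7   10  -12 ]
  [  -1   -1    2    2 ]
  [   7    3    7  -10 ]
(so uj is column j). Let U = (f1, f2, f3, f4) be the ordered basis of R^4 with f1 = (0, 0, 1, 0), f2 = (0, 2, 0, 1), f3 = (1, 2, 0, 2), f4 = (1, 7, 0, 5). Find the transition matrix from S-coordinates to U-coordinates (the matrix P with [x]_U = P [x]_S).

[[-1, -1, 2, 2], [0, 2, -1, 2], [1, -2, -1, -1], [1, 1, 2, -2]]

Let M have columns uj and N have columns fj. Then for every x, N [x]_U = x = M [x]_S, so P = N^(-1) M.
Since det N = -1, N^(-1) has integer entries; multiplying gives P = [[-1, -1, 2, 2], [0, 2, -1, 2], [1, -2, -1, -1], [1, 1, 2, -2]].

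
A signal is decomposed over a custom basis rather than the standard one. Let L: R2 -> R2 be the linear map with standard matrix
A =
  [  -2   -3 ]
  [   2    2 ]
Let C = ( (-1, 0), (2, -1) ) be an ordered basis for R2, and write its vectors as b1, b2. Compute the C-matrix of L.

[[2, -3], [2, -2]]

Let P have columns b1, b2. Then [L]_C = P^(-1) A P.
Here det P = 1, so P^(-1) is integer; computing A P first and then P^(-1)(A P) gives [[2, -3], [2, -2]].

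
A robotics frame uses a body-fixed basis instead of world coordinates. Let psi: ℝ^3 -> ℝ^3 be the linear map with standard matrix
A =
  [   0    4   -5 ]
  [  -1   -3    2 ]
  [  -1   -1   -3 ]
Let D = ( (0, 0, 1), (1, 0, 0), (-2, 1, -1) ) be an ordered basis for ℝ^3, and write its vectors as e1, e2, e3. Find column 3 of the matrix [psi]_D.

(1, 3, -3)

Column 3 of [psi]_D is the D-coordinate vector of psi(e3).
In standard coordinates psi(e3) = A e3 = (9, -3, 4).
Converting to D: (9, -3, 4) = e1 + 3e2 - 3e3, so the coordinate vector is (1, 3, -3).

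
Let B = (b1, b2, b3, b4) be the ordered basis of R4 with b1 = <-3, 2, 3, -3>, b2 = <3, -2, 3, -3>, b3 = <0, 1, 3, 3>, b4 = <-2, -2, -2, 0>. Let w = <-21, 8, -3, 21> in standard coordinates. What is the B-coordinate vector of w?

We seek scalars with c_1 b1 + ... + c_4 b4 = w; equivalently solve M c = w where the columns of M are b1, ..., b4.
Row-reducing the augmented matrix [M | w] gives c = (1, -4, 4, 3).
Check: b1 - 4b2 + 4b3 + 3b4 = <-21, 8, -3, 21>.

<1, -4, 4, 3>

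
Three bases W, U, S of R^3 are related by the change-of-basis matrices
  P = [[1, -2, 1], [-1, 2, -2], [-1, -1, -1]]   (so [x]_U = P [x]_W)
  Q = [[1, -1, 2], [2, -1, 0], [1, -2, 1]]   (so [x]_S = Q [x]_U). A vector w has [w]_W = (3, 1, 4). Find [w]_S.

Apply P to get U-coordinates (5, -9, -8), then Q to get S-coordinates.
The result is [w]_S = (-2, 19, 15).

(-2, 19, 15)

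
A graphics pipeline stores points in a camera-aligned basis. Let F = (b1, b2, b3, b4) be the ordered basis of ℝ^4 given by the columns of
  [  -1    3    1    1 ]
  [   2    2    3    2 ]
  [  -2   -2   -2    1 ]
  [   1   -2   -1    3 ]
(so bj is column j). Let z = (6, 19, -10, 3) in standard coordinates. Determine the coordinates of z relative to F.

We seek scalars with c_1 b1 + ... + c_4 b4 = z; equivalently solve M c = z where the columns of M are b1, ..., b4.
Solving this 4x4 system gives c = (2, 1, 3, 2).
Check: 2b1 + b2 + 3b3 + 2b4 = (6, 19, -10, 3).

(2, 1, 3, 2)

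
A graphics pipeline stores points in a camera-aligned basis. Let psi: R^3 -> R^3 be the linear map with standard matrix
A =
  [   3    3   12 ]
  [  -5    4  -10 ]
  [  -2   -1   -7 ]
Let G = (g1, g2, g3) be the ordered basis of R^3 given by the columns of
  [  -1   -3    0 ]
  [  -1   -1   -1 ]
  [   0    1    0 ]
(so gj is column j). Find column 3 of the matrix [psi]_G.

Compute psi(g3) = A g3 = <-3, -4, 1> in standard coordinates.
Then write this in G-coordinates: solve for y in y_1 g1 + ... + y_3 g3 = <-3, -4, 1>.
This gives y = <0, 1, 3>, which is column 3 of [psi]_G.

<0, 1, 3>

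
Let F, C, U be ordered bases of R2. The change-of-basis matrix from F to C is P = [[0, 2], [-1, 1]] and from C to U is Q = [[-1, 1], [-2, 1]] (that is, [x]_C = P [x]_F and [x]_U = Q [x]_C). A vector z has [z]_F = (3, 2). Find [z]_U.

(-5, -9)

Composing the changes, [z]_U = Q P [z]_F.
Q P = [[-1, -1], [-1, -3]]; applying this to (3, 2) gives (-5, -9).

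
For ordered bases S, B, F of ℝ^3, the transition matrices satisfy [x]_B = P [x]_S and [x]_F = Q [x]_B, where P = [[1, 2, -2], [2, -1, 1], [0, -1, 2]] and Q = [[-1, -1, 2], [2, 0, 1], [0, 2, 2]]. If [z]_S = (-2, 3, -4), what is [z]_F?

Composing the changes, [z]_F = Q P [z]_S.
Q P = [[-3, -3, 5], [2, 3, -2], [4, -4, 6]]; applying this to (-2, 3, -4) gives (-23, 13, -44).

(-23, 13, -44)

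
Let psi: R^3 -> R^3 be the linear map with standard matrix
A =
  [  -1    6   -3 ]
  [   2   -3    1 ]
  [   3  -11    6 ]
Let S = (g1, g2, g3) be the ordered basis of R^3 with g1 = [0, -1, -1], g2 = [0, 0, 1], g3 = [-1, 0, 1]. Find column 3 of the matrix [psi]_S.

[1, 2, 2]

Compute psi(g3) = A g3 = [-2, -1, 3] in standard coordinates.
Then write this in S-coordinates: solve for y in y_1 g1 + ... + y_3 g3 = [-2, -1, 3].
This gives y = [1, 2, 2], which is column 3 of [psi]_S.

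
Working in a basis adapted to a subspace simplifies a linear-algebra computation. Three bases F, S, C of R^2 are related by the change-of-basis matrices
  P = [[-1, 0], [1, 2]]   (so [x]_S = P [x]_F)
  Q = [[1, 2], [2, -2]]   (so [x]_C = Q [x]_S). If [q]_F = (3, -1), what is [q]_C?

Apply P to get S-coordinates (-3, 1), then Q to get C-coordinates.
The result is [q]_C = (-1, -8).

(-1, -8)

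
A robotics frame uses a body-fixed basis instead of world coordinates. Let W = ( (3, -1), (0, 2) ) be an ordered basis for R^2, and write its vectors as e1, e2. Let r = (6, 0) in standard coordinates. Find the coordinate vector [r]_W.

We seek scalars with c_1 e1 + c_2 e2 = r; equivalently solve M c = r where the columns of M are e1, e2.
System: 3c_1 + 0c_2 = 6, -c_1 + 2c_2 = 0; solving gives c_1 = 2, c_2 = 1.
Check: 2e1 + e2 = (6, 0).

(2, 1)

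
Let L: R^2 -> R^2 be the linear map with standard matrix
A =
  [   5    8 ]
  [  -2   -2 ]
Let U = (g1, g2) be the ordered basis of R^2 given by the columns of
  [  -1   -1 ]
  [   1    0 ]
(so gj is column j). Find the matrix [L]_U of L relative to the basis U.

The j-th column of [L]_U is [L(gj)]_U.
L(g1) = A g1 = (3, 0) = 0·g1 - 3g2, so column 1 is (0, -3).
Repeating for g2 and assembling the columns gives [[0, 2], [-3, 3]].

[[0, 2], [-3, 3]]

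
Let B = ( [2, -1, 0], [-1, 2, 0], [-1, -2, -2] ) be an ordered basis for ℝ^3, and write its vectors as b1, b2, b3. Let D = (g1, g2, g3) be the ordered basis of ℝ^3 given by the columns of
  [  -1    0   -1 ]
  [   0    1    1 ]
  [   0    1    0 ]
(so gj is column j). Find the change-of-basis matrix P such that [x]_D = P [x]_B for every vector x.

[[-1, -1, 1], [0, 0, -2], [-1, 2, 0]]

Column j of P is [bj]_D, since P maps B-coordinates to D-coordinates.
Expressing b1 in D: b1 = -g1 + 0·g2 - g3, so column 1 of P is [-1, 0, -1].
Doing the same for each bj gives P = [[-1, -1, 1], [0, 0, -2], [-1, 2, 0]].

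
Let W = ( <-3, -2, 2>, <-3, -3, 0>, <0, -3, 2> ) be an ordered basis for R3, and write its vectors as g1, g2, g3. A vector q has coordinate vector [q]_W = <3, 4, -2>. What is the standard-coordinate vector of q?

<-21, -12, 2>

q = M [q]_W, where M has columns g1, ..., g3.
Carrying out the matrix-vector product, q = <-21, -12, 2>.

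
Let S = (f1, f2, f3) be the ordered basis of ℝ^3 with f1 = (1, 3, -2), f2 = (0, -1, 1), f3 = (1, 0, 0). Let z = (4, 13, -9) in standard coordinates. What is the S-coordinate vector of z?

Write z = c_1 f1 + ... + c_3 f3 and solve for the c_i.
Gaussian elimination on [M | z] yields c = (4, -1, 0).
Check: 4f1 - f2 + 0·f3 = (4, 13, -9).

(4, -1, 0)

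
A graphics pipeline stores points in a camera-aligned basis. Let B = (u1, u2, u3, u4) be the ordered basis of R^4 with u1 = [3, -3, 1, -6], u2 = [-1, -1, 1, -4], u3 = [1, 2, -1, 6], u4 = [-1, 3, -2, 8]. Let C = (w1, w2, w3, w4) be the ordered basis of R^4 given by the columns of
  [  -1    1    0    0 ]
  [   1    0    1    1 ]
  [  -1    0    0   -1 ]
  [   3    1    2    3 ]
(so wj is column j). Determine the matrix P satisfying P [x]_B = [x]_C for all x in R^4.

[[-2, 0, 0, 1], [1, -1, 1, 0], [-2, 0, 1, 1], [1, -1, 1, 1]]

Take x = uj: its B-coordinates are the j-th standard unit vector, so P e_j — column j of P — equals [uj]_C.
u1 = -2w1 + w2 - 2w3 + w4, giving column 1 = [-2, 1, -2, 1]; repeating for each j gives P = [[-2, 0, 0, 1], [1, -1, 1, 0], [-2, 0, 1, 1], [1, -1, 1, 1]].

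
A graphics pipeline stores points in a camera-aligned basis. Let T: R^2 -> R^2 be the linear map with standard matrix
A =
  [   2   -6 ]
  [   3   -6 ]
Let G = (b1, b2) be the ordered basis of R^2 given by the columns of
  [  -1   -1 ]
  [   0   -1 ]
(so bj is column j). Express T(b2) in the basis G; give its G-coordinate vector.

Compute T(b2) = A b2 = [4, 3] in standard coordinates.
Then write this in G-coordinates: solve for y in y_1 b1 + y_2 b2 = [4, 3].
This gives y = [-1, -3], which is column 2 of [T]_G.

[-1, -3]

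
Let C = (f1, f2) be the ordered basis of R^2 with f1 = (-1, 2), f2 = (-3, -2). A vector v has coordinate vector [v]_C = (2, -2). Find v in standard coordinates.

(4, 8)

By definition v = 2f1 - 2f2.
Summing componentwise gives (4, 8).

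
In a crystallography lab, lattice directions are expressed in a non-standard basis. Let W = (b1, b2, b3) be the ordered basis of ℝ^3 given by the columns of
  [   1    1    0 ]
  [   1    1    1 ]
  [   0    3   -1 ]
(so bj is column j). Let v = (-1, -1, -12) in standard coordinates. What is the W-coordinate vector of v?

(3, -4, 0)

Write v = c_1 b1 + ... + c_3 b3 and solve for the c_i.
Solving this 3x3 system gives c = (3, -4, 0).
Check: 3b1 - 4b2 + 0·b3 = (-1, -1, -12).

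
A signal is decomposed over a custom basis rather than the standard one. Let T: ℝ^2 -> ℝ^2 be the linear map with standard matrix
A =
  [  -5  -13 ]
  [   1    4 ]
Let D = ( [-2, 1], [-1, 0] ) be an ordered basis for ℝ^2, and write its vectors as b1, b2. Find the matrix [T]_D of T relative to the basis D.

[[2, -1], [-1, -3]]

With P the matrix whose columns are b1, b2, [T]_D = P^(-1) A P.
Column by column: T(b1) = A b1 = [-3, 2]; its D-coordinates [2, -1] give column 1.
Continuing for each basis vector yields [T]_D = [[2, -1], [-1, -3]].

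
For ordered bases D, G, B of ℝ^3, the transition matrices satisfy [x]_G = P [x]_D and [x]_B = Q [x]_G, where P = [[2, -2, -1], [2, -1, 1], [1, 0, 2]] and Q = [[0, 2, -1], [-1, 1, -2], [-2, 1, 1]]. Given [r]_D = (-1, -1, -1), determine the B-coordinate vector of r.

First [r]_G = P [r]_D = (1, -2, -3).
Then [r]_B = Q [r]_G = (-1, 3, -7).

(-1, 3, -7)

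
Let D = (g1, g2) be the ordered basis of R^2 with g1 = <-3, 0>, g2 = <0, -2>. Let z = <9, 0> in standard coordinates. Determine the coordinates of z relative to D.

Write z = c_1 g1 + c_2 g2 and solve for the c_i.
System: -3c_1 + 0c_2 = 9, 0c_1 - 2c_2 = 0; solving gives c_1 = -3, c_2 = 0.
Check: -3g1 + 0·g2 = <9, 0>.

<-3, 0>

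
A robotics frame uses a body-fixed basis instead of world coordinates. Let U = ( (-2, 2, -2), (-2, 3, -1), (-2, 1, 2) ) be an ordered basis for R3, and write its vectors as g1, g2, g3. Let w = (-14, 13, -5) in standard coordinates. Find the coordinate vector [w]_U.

We seek scalars with c_1 g1 + ... + c_3 g3 = w; equivalently solve M c = w where the columns of M are g1, ..., g3.
Row-reducing the augmented matrix [M | w] gives c = (4, 1, 2).
Check: 4g1 + g2 + 2g3 = (-14, 13, -5).

(4, 1, 2)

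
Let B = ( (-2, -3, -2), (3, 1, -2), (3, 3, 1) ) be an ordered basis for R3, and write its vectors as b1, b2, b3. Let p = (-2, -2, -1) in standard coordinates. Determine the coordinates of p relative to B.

We seek scalars with c_1 b1 + ... + c_3 b3 = p; equivalently solve M c = p where the columns of M are b1, ..., b3.
Gaussian elimination on [M | p] yields c = (-2, 1, -3).
Check: -2b1 + b2 - 3b3 = (-2, -2, -1).

(-2, 1, -3)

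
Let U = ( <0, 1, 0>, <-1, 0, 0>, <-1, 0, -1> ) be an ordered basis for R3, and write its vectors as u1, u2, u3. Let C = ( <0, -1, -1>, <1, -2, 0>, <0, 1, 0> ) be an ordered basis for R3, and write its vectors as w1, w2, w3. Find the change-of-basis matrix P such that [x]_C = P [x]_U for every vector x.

[[0, 0, 1], [0, -1, -1], [1, -2, -1]]

Take x = uj: its U-coordinates are the j-th standard unit vector, so P e_j — column j of P — equals [uj]_C.
u1 = 0·w1 + 0·w2 + w3, giving column 1 = <0, 0, 1>; repeating for each j gives P = [[0, 0, 1], [0, -1, -1], [1, -2, -1]].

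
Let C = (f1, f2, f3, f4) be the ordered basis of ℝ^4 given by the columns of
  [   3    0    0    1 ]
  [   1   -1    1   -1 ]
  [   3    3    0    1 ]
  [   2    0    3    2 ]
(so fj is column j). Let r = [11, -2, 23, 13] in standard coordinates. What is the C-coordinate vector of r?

We seek scalars with c_1 f1 + ... + c_4 f4 = r; equivalently solve M c = r where the columns of M are f1, ..., f4.
Row-reducing the augmented matrix [M | r] gives c = (3, 4, 1, 2).
Check: 3f1 + 4f2 + f3 + 2f4 = [11, -2, 23, 13].

[3, 4, 1, 2]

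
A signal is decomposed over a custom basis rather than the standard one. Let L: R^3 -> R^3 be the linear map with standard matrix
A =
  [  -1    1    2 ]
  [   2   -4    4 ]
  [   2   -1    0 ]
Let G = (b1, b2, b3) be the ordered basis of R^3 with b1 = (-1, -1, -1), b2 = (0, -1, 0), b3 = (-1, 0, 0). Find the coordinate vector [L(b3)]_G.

(2, 0, -3)

Column 3 of [L]_G is the G-coordinate vector of L(b3).
In standard coordinates L(b3) = A b3 = (1, -2, -2).
Converting to G: (1, -2, -2) = 2b1 + 0·b2 - 3b3, so the coordinate vector is (2, 0, -3).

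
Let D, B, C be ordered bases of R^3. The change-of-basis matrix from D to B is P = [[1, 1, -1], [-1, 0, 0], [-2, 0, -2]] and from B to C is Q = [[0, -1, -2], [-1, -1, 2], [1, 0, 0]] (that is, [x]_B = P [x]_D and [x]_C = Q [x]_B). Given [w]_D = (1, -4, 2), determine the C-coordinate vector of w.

(13, -6, -5)

Apply P to get B-coordinates (-5, -1, -6), then Q to get C-coordinates.
The result is [w]_C = (13, -6, -5).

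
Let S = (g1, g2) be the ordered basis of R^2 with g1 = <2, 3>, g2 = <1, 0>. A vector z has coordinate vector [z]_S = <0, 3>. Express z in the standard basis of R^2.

By definition z = 0·g1 + 3g2.
Summing componentwise gives <3, 0>.

<3, 0>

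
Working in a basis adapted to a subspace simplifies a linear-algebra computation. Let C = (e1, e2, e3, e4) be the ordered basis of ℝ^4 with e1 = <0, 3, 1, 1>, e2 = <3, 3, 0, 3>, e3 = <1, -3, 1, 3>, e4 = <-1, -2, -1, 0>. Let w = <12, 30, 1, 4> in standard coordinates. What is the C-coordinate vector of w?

<1, 4, -3, -3>

Write w = c_1 e1 + ... + c_4 e4 and solve for the c_i.
Row-reducing the augmented matrix [M | w] gives c = (1, 4, -3, -3).
Check: e1 + 4e2 - 3e3 - 3e4 = <12, 30, 1, 4>.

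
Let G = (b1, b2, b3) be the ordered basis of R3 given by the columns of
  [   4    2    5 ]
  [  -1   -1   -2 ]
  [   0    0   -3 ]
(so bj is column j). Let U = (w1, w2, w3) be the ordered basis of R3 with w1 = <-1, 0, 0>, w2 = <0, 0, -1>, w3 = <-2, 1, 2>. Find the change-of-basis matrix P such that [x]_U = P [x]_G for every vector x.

[[-2, 0, -1], [-2, -2, -1], [-1, -1, -2]]

Let M have columns bj and N have columns wj. Then for every x, N [x]_U = x = M [x]_G, so P = N^(-1) M.
Since det N = -1, N^(-1) has integer entries; multiplying gives P = [[-2, 0, -1], [-2, -2, -1], [-1, -1, -2]].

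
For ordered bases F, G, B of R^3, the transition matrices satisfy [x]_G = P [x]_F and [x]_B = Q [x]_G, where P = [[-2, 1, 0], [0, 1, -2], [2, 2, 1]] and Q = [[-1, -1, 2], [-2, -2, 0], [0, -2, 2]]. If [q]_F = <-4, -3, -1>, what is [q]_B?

<-34, -8, -28>

First [q]_G = P [q]_F = <5, -1, -15>.
Then [q]_B = Q [q]_G = <-34, -8, -28>.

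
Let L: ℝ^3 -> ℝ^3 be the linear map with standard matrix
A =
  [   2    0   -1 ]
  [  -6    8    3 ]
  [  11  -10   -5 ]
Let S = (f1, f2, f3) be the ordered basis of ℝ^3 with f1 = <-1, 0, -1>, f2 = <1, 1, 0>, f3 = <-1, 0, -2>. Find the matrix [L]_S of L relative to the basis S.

[[2, 1, -1], [3, 2, 0], [2, -1, 1]]

The j-th column of [L]_S is [L(fj)]_S.
L(f1) = A f1 = <-1, 3, -6> = 2f1 + 3f2 + 2f3, so column 1 is <2, 3, 2>.
Repeating for f2, f3 and assembling the columns gives [[2, 1, -1], [3, 2, 0], [2, -1, 1]].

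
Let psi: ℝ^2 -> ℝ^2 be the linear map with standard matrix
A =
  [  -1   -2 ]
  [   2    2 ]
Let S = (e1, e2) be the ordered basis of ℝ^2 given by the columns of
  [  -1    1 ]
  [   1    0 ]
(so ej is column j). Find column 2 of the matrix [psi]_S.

Column 2 of [psi]_S is the S-coordinate vector of psi(e2).
In standard coordinates psi(e2) = A e2 = [-1, 2].
Converting to S: [-1, 2] = 2e1 + e2, so the coordinate vector is [2, 1].

[2, 1]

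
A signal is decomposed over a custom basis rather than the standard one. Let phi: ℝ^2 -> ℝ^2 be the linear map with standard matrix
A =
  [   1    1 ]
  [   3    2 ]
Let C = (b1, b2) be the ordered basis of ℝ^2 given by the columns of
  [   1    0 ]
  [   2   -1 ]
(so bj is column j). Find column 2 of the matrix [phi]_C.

Compute phi(b2) = A b2 = (-1, -2) in standard coordinates.
Then write this in C-coordinates: solve for y in y_1 b1 + y_2 b2 = (-1, -2).
This gives y = (-1, 0), which is column 2 of [phi]_C.

(-1, 0)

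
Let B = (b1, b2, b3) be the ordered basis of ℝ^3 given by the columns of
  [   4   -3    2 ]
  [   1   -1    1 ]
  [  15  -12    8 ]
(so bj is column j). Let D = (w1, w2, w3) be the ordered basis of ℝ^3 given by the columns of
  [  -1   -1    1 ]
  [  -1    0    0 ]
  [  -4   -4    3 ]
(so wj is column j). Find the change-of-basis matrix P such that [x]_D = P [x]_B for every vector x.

[[-1, 1, -1], [-2, 2, -1], [1, 0, 0]]

Let M have columns bj and N have columns wj. Then for every x, N [x]_D = x = M [x]_B, so P = N^(-1) M.
Since det N = 1, N^(-1) has integer entries; multiplying gives P = [[-1, 1, -1], [-2, 2, -1], [1, 0, 0]].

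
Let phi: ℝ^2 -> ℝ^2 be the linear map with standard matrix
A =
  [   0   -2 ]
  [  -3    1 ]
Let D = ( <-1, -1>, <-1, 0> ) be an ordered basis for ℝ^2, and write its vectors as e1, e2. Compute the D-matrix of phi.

Let P have columns e1, e2. Then [phi]_D = P^(-1) A P.
Here det P = -1, so P^(-1) is integer; computing A P first and then P^(-1)(A P) gives [[-2, -3], [0, 3]].

[[-2, -3], [0, 3]]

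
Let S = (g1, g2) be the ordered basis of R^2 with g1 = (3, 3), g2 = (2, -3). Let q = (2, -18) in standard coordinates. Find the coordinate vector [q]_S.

We seek scalars with c_1 g1 + c_2 g2 = q; equivalently solve M c = q where the columns of M are g1, g2.
System: 3c_1 + 2c_2 = 2, 3c_1 - 3c_2 = -18; solving gives c_1 = -2, c_2 = 4.
Check: -2g1 + 4g2 = (2, -18).

(-2, 4)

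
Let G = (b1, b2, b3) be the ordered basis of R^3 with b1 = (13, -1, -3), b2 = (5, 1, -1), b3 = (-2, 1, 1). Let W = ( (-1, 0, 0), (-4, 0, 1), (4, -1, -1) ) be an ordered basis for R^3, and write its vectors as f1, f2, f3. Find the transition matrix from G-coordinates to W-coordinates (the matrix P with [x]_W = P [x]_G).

[[-1, -1, -2], [-2, -2, 0], [1, -1, -1]]

Column j of P is [bj]_W, since P maps G-coordinates to W-coordinates.
Expressing b1 in W: b1 = -f1 - 2f2 + f3, so column 1 of P is (-1, -2, 1).
Doing the same for each bj gives P = [[-1, -1, -2], [-2, -2, 0], [1, -1, -1]].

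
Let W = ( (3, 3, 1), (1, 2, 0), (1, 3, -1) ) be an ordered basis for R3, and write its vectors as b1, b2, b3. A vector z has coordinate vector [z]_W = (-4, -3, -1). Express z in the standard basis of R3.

(-16, -21, -3)

The coordinates say z = -4b1 - 3b2 - b3; adding the scaled basis vectors gives (-16, -21, -3).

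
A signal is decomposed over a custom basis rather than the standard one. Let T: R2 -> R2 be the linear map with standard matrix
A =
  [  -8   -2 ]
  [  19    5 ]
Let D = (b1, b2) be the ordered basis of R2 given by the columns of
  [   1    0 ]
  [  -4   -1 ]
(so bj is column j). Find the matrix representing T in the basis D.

[[0, 2], [1, -3]]

The j-th column of [T]_D is [T(bj)]_D.
T(b1) = A b1 = <0, -1> = 0·b1 + b2, so column 1 is <0, 1>.
Repeating for b2 and assembling the columns gives [[0, 2], [1, -3]].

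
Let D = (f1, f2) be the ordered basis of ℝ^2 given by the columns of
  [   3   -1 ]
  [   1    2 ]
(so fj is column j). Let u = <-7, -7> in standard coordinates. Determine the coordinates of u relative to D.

<-3, -2>

Write u = c_1 f1 + c_2 f2 and solve for the c_i.
System: 3c_1 - c_2 = -7, c_1 + 2c_2 = -7; solving gives c_1 = -3, c_2 = -2.
Check: -3f1 - 2f2 = <-7, -7>.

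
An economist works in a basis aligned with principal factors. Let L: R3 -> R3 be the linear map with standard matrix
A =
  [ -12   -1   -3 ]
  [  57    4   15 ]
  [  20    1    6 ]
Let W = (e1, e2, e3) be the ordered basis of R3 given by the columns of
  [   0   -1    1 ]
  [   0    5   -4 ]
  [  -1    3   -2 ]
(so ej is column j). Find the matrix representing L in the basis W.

With P the matrix whose columns are e1, ..., e3, [L]_W = P^(-1) A P.
Column by column: L(e1) = A e1 = [3, -15, -6]; its W-coordinates [-3, -3, 0] give column 1.
Continuing for each basis vector yields [L]_W = [[-3, 1, 3], [-3, 0, 3], [0, -2, 1]].

[[-3, 1, 3], [-3, 0, 3], [0, -2, 1]]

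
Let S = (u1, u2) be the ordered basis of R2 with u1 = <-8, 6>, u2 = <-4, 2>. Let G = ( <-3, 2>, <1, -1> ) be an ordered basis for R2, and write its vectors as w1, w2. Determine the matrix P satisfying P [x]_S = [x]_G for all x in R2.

[[2, 2], [-2, 2]]

Take x = uj: its S-coordinates are the j-th standard unit vector, so P e_j — column j of P — equals [uj]_G.
u1 = 2w1 - 2w2, giving column 1 = <2, -2>; repeating for each j gives P = [[2, 2], [-2, 2]].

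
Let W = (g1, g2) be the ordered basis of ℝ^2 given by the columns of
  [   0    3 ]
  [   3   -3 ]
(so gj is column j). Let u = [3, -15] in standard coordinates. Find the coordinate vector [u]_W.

[-4, 1]

We seek scalars with c_1 g1 + c_2 g2 = u; equivalently solve M c = u where the columns of M are g1, g2.
System: 0c_1 + 3c_2 = 3, 3c_1 - 3c_2 = -15; solving gives c_1 = -4, c_2 = 1.
Check: -4g1 + g2 = [3, -15].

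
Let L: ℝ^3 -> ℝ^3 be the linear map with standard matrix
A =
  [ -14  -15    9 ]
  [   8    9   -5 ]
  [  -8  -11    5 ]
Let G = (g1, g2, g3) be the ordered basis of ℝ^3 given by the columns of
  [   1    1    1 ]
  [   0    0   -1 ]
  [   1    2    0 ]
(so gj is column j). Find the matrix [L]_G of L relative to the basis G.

Let P have columns g1, ..., g3. Then [L]_G = P^(-1) A P.
Here det P = 1, so P^(-1) is integer; computing A P first and then P^(-1)(A P) gives [[-1, 2, -3], [-1, 0, 3], [-3, 2, 1]].

[[-1, 2, -3], [-1, 0, 3], [-3, 2, 1]]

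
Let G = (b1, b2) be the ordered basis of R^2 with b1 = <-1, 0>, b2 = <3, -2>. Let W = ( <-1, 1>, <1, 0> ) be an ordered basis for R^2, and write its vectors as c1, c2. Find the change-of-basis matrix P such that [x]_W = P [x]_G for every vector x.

Take x = bj: its G-coordinates are the j-th standard unit vector, so P e_j — column j of P — equals [bj]_W.
b1 = 0·c1 - c2, giving column 1 = <0, -1>; repeating for each j gives P = [[0, -2], [-1, 1]].

[[0, -2], [-1, 1]]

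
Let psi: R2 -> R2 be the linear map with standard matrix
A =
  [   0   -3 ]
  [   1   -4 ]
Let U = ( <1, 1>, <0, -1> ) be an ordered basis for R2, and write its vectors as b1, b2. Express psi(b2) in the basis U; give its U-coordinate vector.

Column 2 of [psi]_U is the U-coordinate vector of psi(b2).
In standard coordinates psi(b2) = A b2 = <3, 4>.
Converting to U: <3, 4> = 3b1 - b2, so the coordinate vector is <3, -1>.

<3, -1>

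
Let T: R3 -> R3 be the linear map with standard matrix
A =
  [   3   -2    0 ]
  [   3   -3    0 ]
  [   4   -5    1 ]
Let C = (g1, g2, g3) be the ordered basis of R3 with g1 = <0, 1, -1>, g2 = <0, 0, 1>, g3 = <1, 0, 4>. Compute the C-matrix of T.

[[-3, 0, 3], [-1, 1, -1], [-2, 0, 3]]

Let P have columns g1, ..., g3. Then [T]_C = P^(-1) A P.
Here det P = 1, so P^(-1) is integer; computing A P first and then P^(-1)(A P) gives [[-3, 0, 3], [-1, 1, -1], [-2, 0, 3]].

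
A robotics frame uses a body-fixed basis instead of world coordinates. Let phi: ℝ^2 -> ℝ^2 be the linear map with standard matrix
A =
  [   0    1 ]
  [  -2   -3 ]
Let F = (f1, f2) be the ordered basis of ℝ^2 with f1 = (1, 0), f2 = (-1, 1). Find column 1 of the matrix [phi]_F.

Column 1 of [phi]_F is the F-coordinate vector of phi(f1).
In standard coordinates phi(f1) = A f1 = (0, -2).
Converting to F: (0, -2) = -2f1 - 2f2, so the coordinate vector is (-2, -2).

(-2, -2)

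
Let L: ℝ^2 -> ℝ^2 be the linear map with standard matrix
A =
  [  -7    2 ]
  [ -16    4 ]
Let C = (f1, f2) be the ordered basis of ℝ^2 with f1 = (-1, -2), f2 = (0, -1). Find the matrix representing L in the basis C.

The j-th column of [L]_C is [L(fj)]_C.
L(f1) = A f1 = (3, 8) = -3f1 - 2f2, so column 1 is (-3, -2).
Repeating for f2 and assembling the columns gives [[-3, 2], [-2, 0]].

[[-3, 2], [-2, 0]]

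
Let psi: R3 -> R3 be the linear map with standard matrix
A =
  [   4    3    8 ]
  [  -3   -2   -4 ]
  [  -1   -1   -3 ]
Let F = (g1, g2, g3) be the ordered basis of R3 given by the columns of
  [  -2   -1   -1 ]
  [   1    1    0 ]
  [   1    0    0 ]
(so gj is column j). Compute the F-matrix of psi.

[[-2, 0, 1], [2, 1, 2], [-1, 0, 0]]

Let P have columns g1, ..., g3. Then [psi]_F = P^(-1) A P.
Here det P = 1, so P^(-1) is integer; computing A P first and then P^(-1)(A P) gives [[-2, 0, 1], [2, 1, 2], [-1, 0, 0]].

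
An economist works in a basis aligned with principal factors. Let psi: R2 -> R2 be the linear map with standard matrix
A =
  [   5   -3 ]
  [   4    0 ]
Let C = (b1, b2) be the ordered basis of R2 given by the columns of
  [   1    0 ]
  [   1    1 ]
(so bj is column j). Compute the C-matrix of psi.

Let P have columns b1, b2. Then [psi]_C = P^(-1) A P.
Here det P = 1, so P^(-1) is integer; computing A P first and then P^(-1)(A P) gives [[2, -3], [2, 3]].

[[2, -3], [2, 3]]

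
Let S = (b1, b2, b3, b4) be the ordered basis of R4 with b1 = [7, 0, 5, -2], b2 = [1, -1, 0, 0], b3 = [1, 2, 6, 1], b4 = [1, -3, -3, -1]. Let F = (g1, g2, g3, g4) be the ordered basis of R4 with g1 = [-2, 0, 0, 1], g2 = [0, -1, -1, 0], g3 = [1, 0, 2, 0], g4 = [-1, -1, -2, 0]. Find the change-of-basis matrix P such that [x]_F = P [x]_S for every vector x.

Take x = bj: its S-coordinates are the j-th standard unit vector, so P e_j — column j of P — equals [bj]_F.
b1 = -2g1 + g2 + 2g3 - g4, giving column 1 = [-2, 1, 2, -1]; repeating for each j gives P = [[-2, 0, 1, -1], [1, 2, 0, 1], [2, 0, 1, 1], [-1, -1, -2, 2]].

[[-2, 0, 1, -1], [1, 2, 0, 1], [2, 0, 1, 1], [-1, -1, -2, 2]]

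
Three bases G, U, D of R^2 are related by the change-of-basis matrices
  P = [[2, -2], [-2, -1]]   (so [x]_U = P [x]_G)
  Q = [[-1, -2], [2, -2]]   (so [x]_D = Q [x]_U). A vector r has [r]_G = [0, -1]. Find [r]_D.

Composing the changes, [r]_D = Q P [r]_G.
Q P = [[2, 4], [8, -2]]; applying this to [0, -1] gives [-4, 2].

[-4, 2]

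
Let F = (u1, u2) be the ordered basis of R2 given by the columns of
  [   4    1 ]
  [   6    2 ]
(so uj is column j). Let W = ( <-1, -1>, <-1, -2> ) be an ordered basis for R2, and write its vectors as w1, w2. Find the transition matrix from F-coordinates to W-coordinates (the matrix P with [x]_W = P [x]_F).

[[-2, 0], [-2, -1]]

Take x = uj: its F-coordinates are the j-th standard unit vector, so P e_j — column j of P — equals [uj]_W.
u1 = -2w1 - 2w2, giving column 1 = <-2, -2>; repeating for each j gives P = [[-2, 0], [-2, -1]].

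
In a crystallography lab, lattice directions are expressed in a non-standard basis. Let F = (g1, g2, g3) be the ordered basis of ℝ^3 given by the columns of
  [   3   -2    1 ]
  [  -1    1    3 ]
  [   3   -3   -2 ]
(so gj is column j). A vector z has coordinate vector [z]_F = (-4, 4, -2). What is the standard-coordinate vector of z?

z = M [z]_F, where M has columns g1, ..., g3.
Carrying out the matrix-vector product, z = (-22, 2, -20).

(-22, 2, -20)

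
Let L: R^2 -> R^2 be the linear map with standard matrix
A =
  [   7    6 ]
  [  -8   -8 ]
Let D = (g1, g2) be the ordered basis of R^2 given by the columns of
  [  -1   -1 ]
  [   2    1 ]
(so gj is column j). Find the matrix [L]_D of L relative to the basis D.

[[-3, -1], [-2, 2]]

The j-th column of [L]_D is [L(gj)]_D.
L(g1) = A g1 = <5, -8> = -3g1 - 2g2, so column 1 is <-3, -2>.
Repeating for g2 and assembling the columns gives [[-3, -1], [-2, 2]].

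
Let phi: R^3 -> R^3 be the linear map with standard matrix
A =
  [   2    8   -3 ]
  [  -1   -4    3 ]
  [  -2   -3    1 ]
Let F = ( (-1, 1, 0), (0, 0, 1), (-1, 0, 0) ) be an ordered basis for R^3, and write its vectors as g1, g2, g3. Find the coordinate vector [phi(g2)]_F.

Column 2 of [phi]_F is the F-coordinate vector of phi(g2).
In standard coordinates phi(g2) = A g2 = (-3, 3, 1).
Converting to F: (-3, 3, 1) = 3g1 + g2 + 0·g3, so the coordinate vector is (3, 1, 0).

(3, 1, 0)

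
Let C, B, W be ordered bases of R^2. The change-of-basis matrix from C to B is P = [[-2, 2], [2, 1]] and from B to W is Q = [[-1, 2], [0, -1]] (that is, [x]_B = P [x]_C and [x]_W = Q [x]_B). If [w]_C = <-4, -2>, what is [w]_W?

First [w]_B = P [w]_C = <4, -10>.
Then [w]_W = Q [w]_B = <-24, 10>.

<-24, 10>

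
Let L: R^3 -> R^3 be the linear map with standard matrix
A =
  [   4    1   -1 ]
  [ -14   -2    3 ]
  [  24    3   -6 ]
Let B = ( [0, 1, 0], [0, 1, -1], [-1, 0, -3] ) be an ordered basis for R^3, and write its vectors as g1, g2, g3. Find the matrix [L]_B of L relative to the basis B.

[[-2, -2, 2], [0, -3, 3], [-1, -2, 1]]

The j-th column of [L]_B is [L(gj)]_B.
L(g1) = A g1 = [1, -2, 3] = -2g1 + 0·g2 - g3, so column 1 is [-2, 0, -1].
Repeating for g2, g3 and assembling the columns gives [[-2, -2, 2], [0, -3, 3], [-1, -2, 1]].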